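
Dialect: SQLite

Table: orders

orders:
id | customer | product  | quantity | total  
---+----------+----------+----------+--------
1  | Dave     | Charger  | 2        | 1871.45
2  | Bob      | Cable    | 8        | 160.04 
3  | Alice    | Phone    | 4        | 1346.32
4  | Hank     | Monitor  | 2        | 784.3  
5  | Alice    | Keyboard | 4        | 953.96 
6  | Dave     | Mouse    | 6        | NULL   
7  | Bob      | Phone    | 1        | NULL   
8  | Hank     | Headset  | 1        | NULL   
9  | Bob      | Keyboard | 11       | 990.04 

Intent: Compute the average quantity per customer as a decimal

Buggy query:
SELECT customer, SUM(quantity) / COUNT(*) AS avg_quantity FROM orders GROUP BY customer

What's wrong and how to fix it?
Bug: Both operands are integers, so '/' performs integer division and truncates

Fix: Cast one side to REAL so the division keeps the fractional part

Corrected query:
SELECT customer, SUM(quantity) * 1.0 / COUNT(*) AS avg_quantity FROM orders GROUP BY customer

Result:
customer | avg_quantity
---------+-------------
Alice    | 4           
Bob      | 6.666667    
Dave     | 4           
Hank     | 1.5         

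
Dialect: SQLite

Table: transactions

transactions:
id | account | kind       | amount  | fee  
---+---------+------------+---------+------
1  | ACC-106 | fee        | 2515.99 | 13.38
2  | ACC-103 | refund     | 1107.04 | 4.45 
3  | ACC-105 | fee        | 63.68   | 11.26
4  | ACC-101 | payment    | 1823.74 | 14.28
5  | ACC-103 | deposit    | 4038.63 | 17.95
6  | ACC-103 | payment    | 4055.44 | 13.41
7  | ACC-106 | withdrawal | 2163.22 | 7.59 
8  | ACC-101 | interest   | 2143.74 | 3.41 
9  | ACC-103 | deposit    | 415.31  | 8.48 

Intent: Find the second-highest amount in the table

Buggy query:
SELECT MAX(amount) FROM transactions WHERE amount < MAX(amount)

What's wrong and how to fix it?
Bug: The inner MAX is an aggregate inside WHERE, which is not allowed

Fix: Compute the overall MAX in a subquery, then take MAX of rows below it

Corrected query:
SELECT MAX(amount) FROM transactions WHERE amount < (SELECT MAX(amount) FROM transactions)

Result:
MAX(amount)
-----------
4038.63    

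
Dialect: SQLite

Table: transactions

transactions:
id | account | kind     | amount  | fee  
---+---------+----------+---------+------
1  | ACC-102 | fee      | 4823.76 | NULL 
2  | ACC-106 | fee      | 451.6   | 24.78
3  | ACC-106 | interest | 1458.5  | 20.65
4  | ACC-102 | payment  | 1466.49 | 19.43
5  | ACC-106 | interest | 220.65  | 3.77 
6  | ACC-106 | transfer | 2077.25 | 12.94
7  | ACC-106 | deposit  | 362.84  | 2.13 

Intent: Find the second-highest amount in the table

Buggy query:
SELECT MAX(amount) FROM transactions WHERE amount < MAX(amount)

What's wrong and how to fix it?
Bug: The inner MAX is an aggregate inside WHERE, which is not allowed

Fix: Compute the overall MAX in a subquery, then take MAX of rows below it

Corrected query:
SELECT MAX(amount) FROM transactions WHERE amount < (SELECT MAX(amount) FROM transactions)

Result:
MAX(amount)
-----------
2077.25    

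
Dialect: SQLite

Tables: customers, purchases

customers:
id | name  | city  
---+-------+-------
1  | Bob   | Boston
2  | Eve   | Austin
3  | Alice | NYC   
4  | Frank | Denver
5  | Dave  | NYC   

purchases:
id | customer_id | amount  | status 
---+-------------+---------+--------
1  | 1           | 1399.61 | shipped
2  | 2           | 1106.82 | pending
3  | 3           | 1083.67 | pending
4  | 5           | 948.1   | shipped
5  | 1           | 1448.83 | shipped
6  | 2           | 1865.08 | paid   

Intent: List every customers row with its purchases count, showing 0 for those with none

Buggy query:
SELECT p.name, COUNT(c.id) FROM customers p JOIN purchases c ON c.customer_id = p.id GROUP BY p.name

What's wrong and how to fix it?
Bug: An inner join excludes parents with zero children

Fix: Use LEFT JOIN so parents without children still appear (COUNT(c.id) gives 0)

Corrected query:
SELECT p.name, COUNT(c.id) FROM customers p LEFT JOIN purchases c ON c.customer_id = p.id GROUP BY p.name

Result:
name  | COUNT(c.id)
------+------------
Alice | 1          
Bob   | 2          
Dave  | 1          
Eve   | 2          
Frank | 0          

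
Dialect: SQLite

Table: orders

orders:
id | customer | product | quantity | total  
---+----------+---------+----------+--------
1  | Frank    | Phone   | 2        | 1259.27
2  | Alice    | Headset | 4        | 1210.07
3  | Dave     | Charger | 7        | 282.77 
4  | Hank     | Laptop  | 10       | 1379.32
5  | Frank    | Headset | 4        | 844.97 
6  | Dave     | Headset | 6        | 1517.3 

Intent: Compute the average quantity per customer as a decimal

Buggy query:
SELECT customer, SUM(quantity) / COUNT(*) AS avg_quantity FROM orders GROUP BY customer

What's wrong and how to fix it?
Bug: Both operands are integers, so '/' performs integer division and truncates

Fix: Multiply by 1.0 (or CAST to REAL) to force floating-point division

Corrected query:
SELECT customer, SUM(quantity) * 1.0 / COUNT(*) AS avg_quantity FROM orders GROUP BY customer

Result:
customer | avg_quantity
---------+-------------
Alice    | 4           
Dave     | 6.5         
Frank    | 3           
Hank     | 10          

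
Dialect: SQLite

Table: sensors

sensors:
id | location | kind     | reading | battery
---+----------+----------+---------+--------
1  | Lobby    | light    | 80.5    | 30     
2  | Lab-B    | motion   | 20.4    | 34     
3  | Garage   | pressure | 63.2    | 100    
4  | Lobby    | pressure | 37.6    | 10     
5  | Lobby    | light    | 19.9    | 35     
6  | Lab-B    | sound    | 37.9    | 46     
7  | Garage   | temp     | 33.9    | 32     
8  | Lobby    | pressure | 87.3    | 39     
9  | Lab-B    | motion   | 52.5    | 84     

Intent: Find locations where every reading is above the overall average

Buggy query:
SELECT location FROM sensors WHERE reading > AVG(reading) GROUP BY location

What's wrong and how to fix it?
Bug: WHERE evaluates per row before aggregation, so AVG() is unavailable

Fix: Compute the overall average in a scalar subquery and compare each group's MIN against it in HAVING

Corrected query:
SELECT location FROM sensors GROUP BY location HAVING MIN(reading) > (SELECT AVG(reading) FROM sensors)

Result:
(no rows)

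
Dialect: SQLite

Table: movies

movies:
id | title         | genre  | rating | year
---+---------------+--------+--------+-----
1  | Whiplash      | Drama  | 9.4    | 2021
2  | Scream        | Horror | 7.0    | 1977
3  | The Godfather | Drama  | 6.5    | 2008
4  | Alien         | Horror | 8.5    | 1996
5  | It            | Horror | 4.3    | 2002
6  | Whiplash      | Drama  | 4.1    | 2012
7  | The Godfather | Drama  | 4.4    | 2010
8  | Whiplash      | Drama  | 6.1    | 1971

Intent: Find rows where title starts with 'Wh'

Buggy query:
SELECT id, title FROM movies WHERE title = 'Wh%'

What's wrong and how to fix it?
Bug: Wildcards only work with LIKE; '=' treats '%' as a literal character

Fix: Use LIKE for wildcard pattern matching

Corrected query:
SELECT id, title FROM movies WHERE title LIKE 'Wh%'

Result:
id | title   
---+---------
1  | Whiplash
6  | Whiplash
8  | Whiplash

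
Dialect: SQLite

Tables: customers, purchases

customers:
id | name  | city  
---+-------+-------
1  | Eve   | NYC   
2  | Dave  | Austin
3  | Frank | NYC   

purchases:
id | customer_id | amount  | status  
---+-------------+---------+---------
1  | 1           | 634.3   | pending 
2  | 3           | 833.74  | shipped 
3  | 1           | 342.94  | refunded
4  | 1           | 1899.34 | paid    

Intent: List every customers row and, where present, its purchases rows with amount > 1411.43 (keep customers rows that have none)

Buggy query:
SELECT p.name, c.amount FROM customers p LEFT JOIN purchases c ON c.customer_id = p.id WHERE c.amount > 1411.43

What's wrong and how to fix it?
Bug: A WHERE condition on the right-hand table after LEFT JOIN drops unmatched parents

Fix: Move the right-table condition into the ON clause so unmatched parents are kept

Corrected query:
SELECT p.name, c.amount FROM customers p LEFT JOIN purchases c ON c.customer_id = p.id AND c.amount > 1411.43

Result:
name  | amount 
------+--------
Eve   | 1899.34
Dave  | NULL   
Frank | NULL   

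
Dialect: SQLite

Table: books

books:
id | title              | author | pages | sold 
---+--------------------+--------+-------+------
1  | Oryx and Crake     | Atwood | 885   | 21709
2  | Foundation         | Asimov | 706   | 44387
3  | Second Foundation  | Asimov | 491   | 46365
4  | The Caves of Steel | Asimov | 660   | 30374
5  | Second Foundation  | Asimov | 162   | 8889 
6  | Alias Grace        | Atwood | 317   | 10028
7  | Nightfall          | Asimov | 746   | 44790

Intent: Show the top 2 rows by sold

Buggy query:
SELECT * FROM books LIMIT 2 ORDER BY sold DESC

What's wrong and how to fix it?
Bug: LIMIT must come after ORDER BY

Fix: Swap the clauses: ORDER BY first, then LIMIT

Corrected query:
SELECT * FROM books ORDER BY sold DESC LIMIT 2

Result:
id | title             | author | pages | sold 
---+-------------------+--------+-------+------
3  | Second Foundation | Asimov | 491   | 46365
7  | Nightfall         | Asimov | 746   | 44790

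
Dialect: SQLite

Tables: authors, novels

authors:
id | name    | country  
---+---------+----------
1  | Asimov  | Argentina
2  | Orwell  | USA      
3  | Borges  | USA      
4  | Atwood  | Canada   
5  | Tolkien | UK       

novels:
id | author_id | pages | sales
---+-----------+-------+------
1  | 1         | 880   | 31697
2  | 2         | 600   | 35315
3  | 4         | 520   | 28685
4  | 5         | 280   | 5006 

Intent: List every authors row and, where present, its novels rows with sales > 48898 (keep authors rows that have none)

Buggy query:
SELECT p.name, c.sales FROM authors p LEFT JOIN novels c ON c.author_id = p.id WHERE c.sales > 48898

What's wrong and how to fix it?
Bug: A WHERE condition on the right-hand table after LEFT JOIN drops unmatched parents

Fix: Move the right-table condition into the ON clause so unmatched parents are kept

Corrected query:
SELECT p.name, c.sales FROM authors p LEFT JOIN novels c ON c.author_id = p.id AND c.sales > 48898

Result:
name    | sales
--------+------
Asimov  | NULL 
Orwell  | NULL 
Borges  | NULL 
Atwood  | NULL 
Tolkien | NULL 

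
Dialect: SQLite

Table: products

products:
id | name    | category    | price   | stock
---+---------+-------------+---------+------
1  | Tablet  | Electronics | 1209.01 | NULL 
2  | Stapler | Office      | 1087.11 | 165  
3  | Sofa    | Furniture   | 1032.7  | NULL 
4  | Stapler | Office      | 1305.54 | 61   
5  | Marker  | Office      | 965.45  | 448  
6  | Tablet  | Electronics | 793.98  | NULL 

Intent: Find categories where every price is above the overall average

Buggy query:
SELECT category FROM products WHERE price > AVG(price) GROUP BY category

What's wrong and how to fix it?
Bug: WHERE evaluates per row before aggregation, so AVG() is unavailable

Fix: Compute the overall average in a scalar subquery and compare each group's MIN against it in HAVING

Corrected query:
SELECT category FROM products GROUP BY category HAVING MIN(price) > (SELECT AVG(price) FROM products)

Result:
(no rows)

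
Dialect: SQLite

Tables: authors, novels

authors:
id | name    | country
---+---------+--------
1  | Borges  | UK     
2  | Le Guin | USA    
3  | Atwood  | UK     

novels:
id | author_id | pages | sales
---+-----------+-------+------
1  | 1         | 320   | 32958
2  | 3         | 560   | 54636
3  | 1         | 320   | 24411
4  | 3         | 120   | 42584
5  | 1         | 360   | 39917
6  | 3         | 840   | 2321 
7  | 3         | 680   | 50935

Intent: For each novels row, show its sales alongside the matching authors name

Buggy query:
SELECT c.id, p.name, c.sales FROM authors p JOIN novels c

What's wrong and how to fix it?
Bug: Missing join condition: each novels row is matched to all authors rows instead of just its own

Fix: Add ON c.author_id = p.id to the JOIN

Corrected query:
SELECT c.id, p.name, c.sales FROM authors p JOIN novels c ON c.author_id = p.id

Result:
id | name   | sales
---+--------+------
1  | Borges | 32958
2  | Atwood | 54636
3  | Borges | 24411
4  | Atwood | 42584
5  | Borges | 39917
6  | Atwood | 2321 
7  | Atwood | 50935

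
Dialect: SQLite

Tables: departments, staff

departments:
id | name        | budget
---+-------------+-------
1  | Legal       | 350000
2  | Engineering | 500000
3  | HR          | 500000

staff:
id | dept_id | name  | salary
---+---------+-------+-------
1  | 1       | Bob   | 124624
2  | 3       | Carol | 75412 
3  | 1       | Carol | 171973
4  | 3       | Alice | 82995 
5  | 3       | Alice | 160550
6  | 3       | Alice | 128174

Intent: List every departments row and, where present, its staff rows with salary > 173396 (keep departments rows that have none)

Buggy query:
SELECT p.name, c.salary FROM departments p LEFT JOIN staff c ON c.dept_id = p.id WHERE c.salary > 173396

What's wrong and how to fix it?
Bug: A WHERE condition on the right-hand table after LEFT JOIN drops unmatched parents

Fix: Move the right-table condition into the ON clause so unmatched parents are kept

Corrected query:
SELECT p.name, c.salary FROM departments p LEFT JOIN staff c ON c.dept_id = p.id AND c.salary > 173396

Result:
name        | salary
------------+-------
Legal       | NULL  
Engineering | NULL  
HR          | NULL  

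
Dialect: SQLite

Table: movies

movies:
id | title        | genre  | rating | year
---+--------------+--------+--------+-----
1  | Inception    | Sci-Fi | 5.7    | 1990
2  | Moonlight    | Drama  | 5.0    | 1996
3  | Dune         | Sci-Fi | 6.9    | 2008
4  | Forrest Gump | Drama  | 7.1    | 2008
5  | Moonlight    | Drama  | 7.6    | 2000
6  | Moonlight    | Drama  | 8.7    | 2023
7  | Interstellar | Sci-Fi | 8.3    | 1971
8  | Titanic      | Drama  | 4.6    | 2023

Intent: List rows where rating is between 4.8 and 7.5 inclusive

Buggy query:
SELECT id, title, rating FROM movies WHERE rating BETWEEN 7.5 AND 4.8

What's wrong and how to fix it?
Bug: BETWEEN expects the lower bound first; with 7.5 AND 4.8 the range is empty

Fix: Swap the bounds so the smaller value comes first

Corrected query:
SELECT id, title, rating FROM movies WHERE rating BETWEEN 4.8 AND 7.5

Result:
id | title        | rating
---+--------------+-------
1  | Inception    | 5.7   
2  | Moonlight    | 5     
3  | Dune         | 6.9   
4  | Forrest Gump | 7.1   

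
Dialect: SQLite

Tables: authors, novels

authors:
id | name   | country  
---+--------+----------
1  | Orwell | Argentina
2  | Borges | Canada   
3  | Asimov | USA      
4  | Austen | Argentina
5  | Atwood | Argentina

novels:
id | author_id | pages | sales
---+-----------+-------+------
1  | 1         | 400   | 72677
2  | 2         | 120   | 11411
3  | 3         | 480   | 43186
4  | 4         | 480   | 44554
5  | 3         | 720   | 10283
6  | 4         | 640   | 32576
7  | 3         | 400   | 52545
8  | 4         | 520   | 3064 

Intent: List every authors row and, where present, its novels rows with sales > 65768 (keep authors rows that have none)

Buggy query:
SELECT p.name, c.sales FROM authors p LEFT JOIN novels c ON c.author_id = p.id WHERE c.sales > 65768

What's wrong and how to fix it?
Bug: Filtering c.sales in WHERE discards the NULL rows produced by LEFT JOIN, turning it into an inner join

Fix: Put 'c.sales > 65768' in the JOIN's ON clause instead of WHERE

Corrected query:
SELECT p.name, c.sales FROM authors p LEFT JOIN novels c ON c.author_id = p.id AND c.sales > 65768

Result:
name   | sales
-------+------
Orwell | 72677
Borges | NULL 
Asimov | NULL 
Austen | NULL 
Atwood | NULL 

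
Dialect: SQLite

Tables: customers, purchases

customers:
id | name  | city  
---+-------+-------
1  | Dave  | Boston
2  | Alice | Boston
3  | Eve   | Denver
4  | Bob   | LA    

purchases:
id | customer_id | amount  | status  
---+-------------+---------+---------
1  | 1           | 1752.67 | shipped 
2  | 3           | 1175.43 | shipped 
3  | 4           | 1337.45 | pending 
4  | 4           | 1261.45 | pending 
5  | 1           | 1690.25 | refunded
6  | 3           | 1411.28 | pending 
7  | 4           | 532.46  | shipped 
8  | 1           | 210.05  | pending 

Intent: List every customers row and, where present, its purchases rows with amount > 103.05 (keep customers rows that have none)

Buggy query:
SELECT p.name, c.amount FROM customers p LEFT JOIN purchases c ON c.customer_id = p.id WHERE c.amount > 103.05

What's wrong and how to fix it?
Bug: Filtering c.amount in WHERE discards the NULL rows produced by LEFT JOIN, turning it into an inner join

Fix: Put 'c.amount > 103.05' in the JOIN's ON clause instead of WHERE

Corrected query:
SELECT p.name, c.amount FROM customers p LEFT JOIN purchases c ON c.customer_id = p.id AND c.amount > 103.05

Result:
name  | amount 
------+--------
Dave  | 210.05 
Dave  | 1690.25
Dave  | 1752.67
Alice | NULL   
Eve   | 1175.43
Eve   | 1411.28
Bob   | 532.46 
Bob   | 1261.45
Bob   | 1337.45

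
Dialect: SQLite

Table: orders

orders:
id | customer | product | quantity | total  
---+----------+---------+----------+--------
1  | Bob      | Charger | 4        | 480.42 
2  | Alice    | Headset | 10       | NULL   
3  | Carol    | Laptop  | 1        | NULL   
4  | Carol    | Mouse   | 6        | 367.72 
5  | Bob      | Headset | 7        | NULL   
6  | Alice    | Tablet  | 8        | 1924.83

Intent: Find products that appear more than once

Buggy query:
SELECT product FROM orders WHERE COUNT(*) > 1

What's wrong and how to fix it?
Bug: COUNT(*) is an aggregate and cannot be used in WHERE

Fix: GROUP BY product, then filter groups with HAVING COUNT(*) > 1

Corrected query:
SELECT product FROM orders GROUP BY product HAVING COUNT(*) > 1

Result:
product
-------
Headset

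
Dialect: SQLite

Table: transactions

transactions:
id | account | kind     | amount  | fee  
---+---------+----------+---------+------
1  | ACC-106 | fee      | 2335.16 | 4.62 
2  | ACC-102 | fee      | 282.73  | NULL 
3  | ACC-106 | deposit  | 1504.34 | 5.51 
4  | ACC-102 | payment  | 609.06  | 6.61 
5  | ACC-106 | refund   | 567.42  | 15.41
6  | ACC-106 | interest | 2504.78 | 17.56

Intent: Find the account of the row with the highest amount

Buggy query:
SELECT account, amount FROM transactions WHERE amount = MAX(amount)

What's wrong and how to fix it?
Bug: MAX(amount) is an aggregate and cannot be used directly in WHERE

Fix: Use a subquery: WHERE amount = (SELECT MAX(amount) FROM transactions)

Corrected query:
SELECT account, amount FROM transactions WHERE amount = (SELECT MAX(amount) FROM transactions)

Result:
account | amount 
--------+--------
ACC-106 | 2504.78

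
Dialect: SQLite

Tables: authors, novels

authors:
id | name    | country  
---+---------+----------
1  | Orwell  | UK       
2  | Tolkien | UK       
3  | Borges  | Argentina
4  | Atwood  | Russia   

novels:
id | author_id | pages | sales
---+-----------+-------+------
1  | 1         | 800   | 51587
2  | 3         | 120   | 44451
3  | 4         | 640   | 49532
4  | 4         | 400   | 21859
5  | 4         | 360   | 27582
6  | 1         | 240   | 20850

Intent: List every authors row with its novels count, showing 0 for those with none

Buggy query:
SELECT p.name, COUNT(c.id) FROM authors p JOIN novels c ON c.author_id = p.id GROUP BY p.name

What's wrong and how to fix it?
Bug: INNER JOIN drops authors rows that have no matching novels rows

Fix: Use LEFT JOIN so parents without children still appear (COUNT(c.id) gives 0)

Corrected query:
SELECT p.name, COUNT(c.id) FROM authors p LEFT JOIN novels c ON c.author_id = p.id GROUP BY p.name

Result:
name    | COUNT(c.id)
--------+------------
Atwood  | 3          
Borges  | 1          
Orwell  | 2          
Tolkien | 0          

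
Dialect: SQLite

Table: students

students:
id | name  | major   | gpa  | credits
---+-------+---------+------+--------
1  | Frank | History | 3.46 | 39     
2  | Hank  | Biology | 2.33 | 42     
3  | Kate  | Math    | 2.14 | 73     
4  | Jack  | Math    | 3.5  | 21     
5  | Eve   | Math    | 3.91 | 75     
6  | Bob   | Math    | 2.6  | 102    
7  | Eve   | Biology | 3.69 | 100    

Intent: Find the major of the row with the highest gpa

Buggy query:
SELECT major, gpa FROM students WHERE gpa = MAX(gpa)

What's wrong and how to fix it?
Bug: WHERE is evaluated per row; an aggregate over the whole table isn't defined there

Fix: Use a subquery: WHERE gpa = (SELECT MAX(gpa) FROM students)

Corrected query:
SELECT major, gpa FROM students WHERE gpa = (SELECT MAX(gpa) FROM students)

Result:
major | gpa 
------+-----
Math  | 3.91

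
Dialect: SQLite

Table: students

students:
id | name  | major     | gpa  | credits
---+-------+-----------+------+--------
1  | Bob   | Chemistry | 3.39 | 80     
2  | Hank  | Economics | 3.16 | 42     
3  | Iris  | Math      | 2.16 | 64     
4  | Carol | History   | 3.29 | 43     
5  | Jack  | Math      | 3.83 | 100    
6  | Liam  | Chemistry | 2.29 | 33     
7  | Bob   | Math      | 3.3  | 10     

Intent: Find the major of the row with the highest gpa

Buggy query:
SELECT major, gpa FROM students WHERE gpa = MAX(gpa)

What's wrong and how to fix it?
Bug: MAX(gpa) is an aggregate and cannot be used directly in WHERE

Fix: Use a subquery: WHERE gpa = (SELECT MAX(gpa) FROM students)

Corrected query:
SELECT major, gpa FROM students WHERE gpa = (SELECT MAX(gpa) FROM students)

Result:
major | gpa 
------+-----
Math  | 3.83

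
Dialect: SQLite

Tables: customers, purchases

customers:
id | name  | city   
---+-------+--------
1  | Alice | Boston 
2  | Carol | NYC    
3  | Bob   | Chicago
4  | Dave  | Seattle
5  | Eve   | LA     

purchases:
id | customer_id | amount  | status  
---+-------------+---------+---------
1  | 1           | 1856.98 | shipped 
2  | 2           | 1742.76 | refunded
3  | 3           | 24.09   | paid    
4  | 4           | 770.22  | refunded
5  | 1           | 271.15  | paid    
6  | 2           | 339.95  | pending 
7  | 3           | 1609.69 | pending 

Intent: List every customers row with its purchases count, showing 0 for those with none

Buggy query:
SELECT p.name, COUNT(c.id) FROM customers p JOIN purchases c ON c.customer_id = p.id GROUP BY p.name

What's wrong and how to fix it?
Bug: An inner join excludes parents with zero children

Fix: Switch to LEFT JOIN to retain unmatched parent rows

Corrected query:
SELECT p.name, COUNT(c.id) FROM customers p LEFT JOIN purchases c ON c.customer_id = p.id GROUP BY p.name

Result:
name  | COUNT(c.id)
------+------------
Alice | 2          
Bob   | 2          
Carol | 2          
Dave  | 1          
Eve   | 0          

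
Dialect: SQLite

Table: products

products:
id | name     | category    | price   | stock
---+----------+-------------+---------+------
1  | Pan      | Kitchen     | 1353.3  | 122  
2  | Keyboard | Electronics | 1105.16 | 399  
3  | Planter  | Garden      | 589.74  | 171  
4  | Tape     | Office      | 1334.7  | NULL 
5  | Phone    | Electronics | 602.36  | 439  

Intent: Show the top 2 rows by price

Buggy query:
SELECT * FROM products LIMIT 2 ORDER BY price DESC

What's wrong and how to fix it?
Bug: LIMIT must come after ORDER BY

Fix: Swap the clauses: ORDER BY first, then LIMIT

Corrected query:
SELECT * FROM products ORDER BY price DESC LIMIT 2

Result:
id | name | category | price  | stock
---+------+----------+--------+------
1  | Pan  | Kitchen  | 1353.3 | 122  
4  | Tape | Office   | 1334.7 | NULL 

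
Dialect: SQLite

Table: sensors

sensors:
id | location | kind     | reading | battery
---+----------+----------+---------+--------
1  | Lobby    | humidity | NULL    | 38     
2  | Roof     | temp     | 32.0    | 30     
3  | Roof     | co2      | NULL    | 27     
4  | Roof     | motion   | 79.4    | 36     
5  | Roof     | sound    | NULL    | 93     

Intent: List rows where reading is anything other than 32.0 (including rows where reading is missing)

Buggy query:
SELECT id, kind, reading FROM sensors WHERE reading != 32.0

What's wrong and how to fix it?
Bug: 'reading != 32.0' is unknown when reading is NULL, so NULL rows are silently excluded

Fix: Handle NULL separately with IS NULL alongside the inequality

Corrected query:
SELECT id, kind, reading FROM sensors WHERE reading != 32.0 OR reading IS NULL

Result:
id | kind     | reading
---+----------+--------
1  | humidity | NULL   
3  | co2      | NULL   
4  | motion   | 79.4   
5  | sound    | NULL   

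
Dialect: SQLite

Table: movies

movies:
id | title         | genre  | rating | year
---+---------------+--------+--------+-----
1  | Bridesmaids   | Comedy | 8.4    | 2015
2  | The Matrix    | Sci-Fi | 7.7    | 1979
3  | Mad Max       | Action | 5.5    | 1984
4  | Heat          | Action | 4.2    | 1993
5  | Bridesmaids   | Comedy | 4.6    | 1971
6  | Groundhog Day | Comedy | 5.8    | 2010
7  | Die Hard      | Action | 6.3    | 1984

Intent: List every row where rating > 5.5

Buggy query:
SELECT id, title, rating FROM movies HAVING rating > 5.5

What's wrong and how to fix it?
Bug: HAVING filters the output of aggregation, but this query has no GROUP BY and no aggregate functions, so SQLite rejects it (HAVING clause on a non-aggregate query); the condition here is per row

Fix: Replace HAVING with WHERE since the condition applies to individual rows

Corrected query:
SELECT id, title, rating FROM movies WHERE rating > 5.5

Result:
id | title         | rating
---+---------------+-------
1  | Bridesmaids   | 8.4   
2  | The Matrix    | 7.7   
6  | Groundhog Day | 5.8   
7  | Die Hard      | 6.3   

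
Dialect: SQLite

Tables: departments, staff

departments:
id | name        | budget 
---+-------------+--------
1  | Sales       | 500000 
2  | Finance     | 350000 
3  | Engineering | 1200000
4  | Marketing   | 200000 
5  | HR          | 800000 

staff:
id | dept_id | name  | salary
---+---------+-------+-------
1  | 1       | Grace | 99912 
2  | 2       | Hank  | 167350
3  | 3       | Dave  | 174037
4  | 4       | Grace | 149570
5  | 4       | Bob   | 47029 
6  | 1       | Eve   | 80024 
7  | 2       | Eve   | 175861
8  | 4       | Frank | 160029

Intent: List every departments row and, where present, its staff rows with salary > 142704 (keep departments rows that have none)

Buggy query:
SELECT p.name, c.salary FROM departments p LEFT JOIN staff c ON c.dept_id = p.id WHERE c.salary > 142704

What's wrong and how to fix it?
Bug: Filtering c.salary in WHERE discards the NULL rows produced by LEFT JOIN, turning it into an inner join

Fix: Put 'c.salary > 142704' in the JOIN's ON clause instead of WHERE

Corrected query:
SELECT p.name, c.salary FROM departments p LEFT JOIN staff c ON c.dept_id = p.id AND c.salary > 142704

Result:
name        | salary
------------+-------
Sales       | NULL  
Finance     | 167350
Finance     | 175861
Engineering | 174037
Marketing   | 149570
Marketing   | 160029
HR          | NULL  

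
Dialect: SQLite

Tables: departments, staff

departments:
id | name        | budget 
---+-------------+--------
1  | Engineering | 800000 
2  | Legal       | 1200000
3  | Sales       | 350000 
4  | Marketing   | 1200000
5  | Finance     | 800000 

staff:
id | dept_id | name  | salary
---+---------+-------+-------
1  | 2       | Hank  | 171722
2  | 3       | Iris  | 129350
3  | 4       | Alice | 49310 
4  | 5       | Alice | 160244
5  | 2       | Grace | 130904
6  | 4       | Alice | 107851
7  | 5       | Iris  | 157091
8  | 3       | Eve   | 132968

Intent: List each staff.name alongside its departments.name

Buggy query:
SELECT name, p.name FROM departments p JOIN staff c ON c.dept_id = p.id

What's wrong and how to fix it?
Bug: 'name' exists in both joined tables, so the database can't tell which one is meant

Fix: Prefix ambiguous columns with the table alias

Corrected query:
SELECT c.name, p.name FROM departments p JOIN staff c ON c.dept_id = p.id

Result:
name  | name     
------+----------
Hank  | Legal    
Iris  | Sales    
Alice | Marketing
Alice | Finance  
Grace | Legal    
Alice | Marketing
Iris  | Finance  
Eve   | Sales    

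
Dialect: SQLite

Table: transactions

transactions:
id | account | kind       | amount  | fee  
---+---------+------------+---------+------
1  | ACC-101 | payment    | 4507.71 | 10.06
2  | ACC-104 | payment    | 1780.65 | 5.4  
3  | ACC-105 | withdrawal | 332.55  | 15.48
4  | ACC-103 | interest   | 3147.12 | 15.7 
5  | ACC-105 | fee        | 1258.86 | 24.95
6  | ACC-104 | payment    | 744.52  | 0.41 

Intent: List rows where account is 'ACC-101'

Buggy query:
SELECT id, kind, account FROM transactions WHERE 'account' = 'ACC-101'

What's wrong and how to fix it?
Bug: 'account' in single quotes is a string literal, not the column; the comparison is literal-vs-literal and never true

Fix: Remove the quotes around the column name (or use double quotes for an identifier)

Corrected query:
SELECT id, kind, account FROM transactions WHERE account = 'ACC-101'

Result:
id | kind    | account
---+---------+--------
1  | payment | ACC-101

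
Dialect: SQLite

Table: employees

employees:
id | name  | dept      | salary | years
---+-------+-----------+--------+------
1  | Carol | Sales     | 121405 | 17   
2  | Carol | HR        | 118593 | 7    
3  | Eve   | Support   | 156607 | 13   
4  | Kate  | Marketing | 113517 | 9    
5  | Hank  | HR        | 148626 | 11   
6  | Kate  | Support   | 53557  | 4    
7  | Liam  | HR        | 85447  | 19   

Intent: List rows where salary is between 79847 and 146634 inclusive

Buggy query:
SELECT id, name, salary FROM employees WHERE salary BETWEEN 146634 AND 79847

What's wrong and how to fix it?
Bug: BETWEEN expects the lower bound first; with 146634 AND 79847 the range is empty

Fix: Swap the bounds so the smaller value comes first

Corrected query:
SELECT id, name, salary FROM employees WHERE salary BETWEEN 79847 AND 146634

Result:
id | name  | salary
---+-------+-------
1  | Carol | 121405
2  | Carol | 118593
4  | Kate  | 113517
7  | Liam  | 85447 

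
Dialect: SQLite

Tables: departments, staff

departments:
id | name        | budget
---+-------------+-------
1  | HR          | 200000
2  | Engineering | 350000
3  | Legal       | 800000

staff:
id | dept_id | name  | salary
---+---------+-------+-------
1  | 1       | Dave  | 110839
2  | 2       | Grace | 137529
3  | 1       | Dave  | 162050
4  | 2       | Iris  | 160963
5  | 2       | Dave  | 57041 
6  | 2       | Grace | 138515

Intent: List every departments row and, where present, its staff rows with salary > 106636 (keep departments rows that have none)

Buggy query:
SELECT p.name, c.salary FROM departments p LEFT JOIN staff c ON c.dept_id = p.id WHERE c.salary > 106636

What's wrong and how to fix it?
Bug: A WHERE condition on the right-hand table after LEFT JOIN drops unmatched parents

Fix: Put 'c.salary > 106636' in the JOIN's ON clause instead of WHERE

Corrected query:
SELECT p.name, c.salary FROM departments p LEFT JOIN staff c ON c.dept_id = p.id AND c.salary > 106636

Result:
name        | salary
------------+-------
HR          | 110839
HR          | 162050
Engineering | 137529
Engineering | 138515
Engineering | 160963
Legal       | NULL  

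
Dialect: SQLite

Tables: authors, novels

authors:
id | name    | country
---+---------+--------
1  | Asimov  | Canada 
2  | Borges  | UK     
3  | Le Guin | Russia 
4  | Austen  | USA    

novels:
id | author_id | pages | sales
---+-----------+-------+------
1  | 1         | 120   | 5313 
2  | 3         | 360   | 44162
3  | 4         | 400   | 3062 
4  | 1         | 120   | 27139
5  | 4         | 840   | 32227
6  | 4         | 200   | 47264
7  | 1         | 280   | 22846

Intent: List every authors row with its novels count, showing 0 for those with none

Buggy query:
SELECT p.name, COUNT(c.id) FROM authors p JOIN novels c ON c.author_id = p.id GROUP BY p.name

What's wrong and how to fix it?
Bug: INNER JOIN drops authors rows that have no matching novels rows

Fix: Use LEFT JOIN so parents without children still appear (COUNT(c.id) gives 0)

Corrected query:
SELECT p.name, COUNT(c.id) FROM authors p LEFT JOIN novels c ON c.author_id = p.id GROUP BY p.name

Result:
name    | COUNT(c.id)
--------+------------
Asimov  | 3          
Austen  | 3          
Borges  | 0          
Le Guin | 1          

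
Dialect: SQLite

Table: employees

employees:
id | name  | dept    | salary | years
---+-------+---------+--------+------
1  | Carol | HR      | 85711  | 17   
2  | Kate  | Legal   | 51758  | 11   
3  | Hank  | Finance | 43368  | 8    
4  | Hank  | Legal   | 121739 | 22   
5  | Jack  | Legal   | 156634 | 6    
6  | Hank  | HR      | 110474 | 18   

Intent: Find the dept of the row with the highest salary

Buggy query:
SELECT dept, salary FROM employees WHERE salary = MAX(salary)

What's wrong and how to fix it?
Bug: WHERE is evaluated per row; an aggregate over the whole table isn't defined there

Fix: Wrap MAX in a scalar subquery so WHERE compares against a single value

Corrected query:
SELECT dept, salary FROM employees WHERE salary = (SELECT MAX(salary) FROM employees)

Result:
dept  | salary
------+-------
Legal | 156634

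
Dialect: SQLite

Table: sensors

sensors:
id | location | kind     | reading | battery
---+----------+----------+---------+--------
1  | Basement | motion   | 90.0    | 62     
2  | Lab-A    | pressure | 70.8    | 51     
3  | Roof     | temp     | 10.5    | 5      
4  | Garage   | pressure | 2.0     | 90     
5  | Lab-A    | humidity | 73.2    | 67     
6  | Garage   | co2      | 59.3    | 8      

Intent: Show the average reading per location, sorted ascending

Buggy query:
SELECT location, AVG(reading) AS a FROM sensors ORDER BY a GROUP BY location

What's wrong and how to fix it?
Bug: GROUP BY must precede ORDER BY

Fix: Reorder: SELECT … FROM … GROUP BY … ORDER BY …

Corrected query:
SELECT location, AVG(reading) AS a FROM sensors GROUP BY location ORDER BY a

Result:
location | a    
---------+------
Roof     | 10.5 
Garage   | 30.65
Lab-A    | 72   
Basement | 90   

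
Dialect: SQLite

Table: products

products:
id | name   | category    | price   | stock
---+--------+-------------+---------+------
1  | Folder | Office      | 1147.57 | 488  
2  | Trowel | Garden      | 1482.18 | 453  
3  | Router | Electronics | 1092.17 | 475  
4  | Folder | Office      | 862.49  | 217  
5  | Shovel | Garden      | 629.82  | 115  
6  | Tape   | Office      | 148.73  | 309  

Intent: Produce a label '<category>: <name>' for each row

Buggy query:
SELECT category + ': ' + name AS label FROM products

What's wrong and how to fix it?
Bug: SQLite uses || for string concatenation; + coerces text to numbers (yielding 0)

Fix: Replace + with || to concatenate text

Corrected query:
SELECT category || ': ' || name AS label FROM products

Result:
label              
-------------------
Office: Folder     
Garden: Trowel     
Electronics: Router
Office: Folder     
Garden: Shovel     
Office: Tape       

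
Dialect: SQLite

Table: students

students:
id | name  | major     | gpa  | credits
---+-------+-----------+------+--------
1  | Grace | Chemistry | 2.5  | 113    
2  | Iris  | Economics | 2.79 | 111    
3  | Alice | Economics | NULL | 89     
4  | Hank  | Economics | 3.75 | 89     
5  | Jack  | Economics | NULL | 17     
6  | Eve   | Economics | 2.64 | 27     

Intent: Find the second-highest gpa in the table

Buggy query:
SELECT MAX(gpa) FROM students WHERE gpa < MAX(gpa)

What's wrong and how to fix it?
Bug: MAX(gpa) on the right of the comparison is an aggregate-in-WHERE error

Fix: Compute the overall MAX in a subquery, then take MAX of rows below it

Corrected query:
SELECT MAX(gpa) FROM students WHERE gpa < (SELECT MAX(gpa) FROM students)

Result:
MAX(gpa)
--------
2.79    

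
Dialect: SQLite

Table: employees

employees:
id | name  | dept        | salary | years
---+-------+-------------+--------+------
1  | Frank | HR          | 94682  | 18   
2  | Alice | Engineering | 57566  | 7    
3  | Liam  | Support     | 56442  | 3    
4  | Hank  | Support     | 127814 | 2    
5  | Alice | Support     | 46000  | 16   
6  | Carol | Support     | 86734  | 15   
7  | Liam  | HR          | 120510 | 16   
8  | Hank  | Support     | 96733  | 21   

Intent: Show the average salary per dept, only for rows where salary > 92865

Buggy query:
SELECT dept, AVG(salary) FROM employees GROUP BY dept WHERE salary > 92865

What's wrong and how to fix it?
Bug: Row-level WHERE must come before GROUP BY in the clause order

Fix: Place WHERE between FROM and GROUP BY

Corrected query:
SELECT dept, AVG(salary) FROM employees WHERE salary > 92865 GROUP BY dept

Result:
dept    | AVG(salary)
--------+------------
HR      | 107596     
Support | 112273.5   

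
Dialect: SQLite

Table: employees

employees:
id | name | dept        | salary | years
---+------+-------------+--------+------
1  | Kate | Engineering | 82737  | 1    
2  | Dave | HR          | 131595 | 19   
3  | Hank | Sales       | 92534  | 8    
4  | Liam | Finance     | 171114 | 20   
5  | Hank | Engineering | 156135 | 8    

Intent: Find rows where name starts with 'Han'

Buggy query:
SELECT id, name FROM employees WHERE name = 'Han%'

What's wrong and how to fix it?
Bug: Wildcards only work with LIKE; '=' treats '%' as a literal character

Fix: Replace '=' with LIKE so 'Han%' is treated as a pattern

Corrected query:
SELECT id, name FROM employees WHERE name LIKE 'Han%'

Result:
id | name
---+-----
3  | Hank
5  | Hank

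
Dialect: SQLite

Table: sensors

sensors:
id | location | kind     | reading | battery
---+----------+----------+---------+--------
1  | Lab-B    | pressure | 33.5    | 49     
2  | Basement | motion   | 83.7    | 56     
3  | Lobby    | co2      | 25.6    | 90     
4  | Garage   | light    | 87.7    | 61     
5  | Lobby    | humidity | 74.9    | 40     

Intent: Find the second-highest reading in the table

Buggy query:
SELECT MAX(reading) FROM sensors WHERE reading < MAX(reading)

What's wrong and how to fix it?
Bug: MAX(reading) on the right of the comparison is an aggregate-in-WHERE error

Fix: Compute the overall MAX in a subquery, then take MAX of rows below it

Corrected query:
SELECT MAX(reading) FROM sensors WHERE reading < (SELECT MAX(reading) FROM sensors)

Result:
MAX(reading)
------------
83.7        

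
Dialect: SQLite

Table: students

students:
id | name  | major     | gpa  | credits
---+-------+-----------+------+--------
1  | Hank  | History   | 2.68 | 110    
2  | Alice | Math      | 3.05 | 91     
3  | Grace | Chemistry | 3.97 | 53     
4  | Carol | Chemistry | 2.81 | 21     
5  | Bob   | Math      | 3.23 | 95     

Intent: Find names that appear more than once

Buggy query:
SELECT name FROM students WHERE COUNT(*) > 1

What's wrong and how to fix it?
Bug: COUNT(*) is an aggregate and cannot be used in WHERE

Fix: Group first, then use HAVING for the count condition

Corrected query:
SELECT name FROM students GROUP BY name HAVING COUNT(*) > 1

Result:
(no rows)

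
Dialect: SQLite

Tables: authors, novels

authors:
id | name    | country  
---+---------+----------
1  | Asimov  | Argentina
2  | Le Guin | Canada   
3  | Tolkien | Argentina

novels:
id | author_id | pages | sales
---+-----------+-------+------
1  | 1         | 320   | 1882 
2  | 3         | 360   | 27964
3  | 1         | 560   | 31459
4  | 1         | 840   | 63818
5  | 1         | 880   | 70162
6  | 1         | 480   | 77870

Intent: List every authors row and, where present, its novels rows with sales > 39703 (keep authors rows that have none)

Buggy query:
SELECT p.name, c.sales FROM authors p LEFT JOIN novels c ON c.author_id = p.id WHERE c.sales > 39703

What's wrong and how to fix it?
Bug: A WHERE condition on the right-hand table after LEFT JOIN drops unmatched parents

Fix: Move the right-table condition into the ON clause so unmatched parents are kept

Corrected query:
SELECT p.name, c.sales FROM authors p LEFT JOIN novels c ON c.author_id = p.id AND c.sales > 39703

Result:
name    | sales
--------+------
Asimov  | 63818
Asimov  | 70162
Asimov  | 77870
Le Guin | NULL 
Tolkien | NULL 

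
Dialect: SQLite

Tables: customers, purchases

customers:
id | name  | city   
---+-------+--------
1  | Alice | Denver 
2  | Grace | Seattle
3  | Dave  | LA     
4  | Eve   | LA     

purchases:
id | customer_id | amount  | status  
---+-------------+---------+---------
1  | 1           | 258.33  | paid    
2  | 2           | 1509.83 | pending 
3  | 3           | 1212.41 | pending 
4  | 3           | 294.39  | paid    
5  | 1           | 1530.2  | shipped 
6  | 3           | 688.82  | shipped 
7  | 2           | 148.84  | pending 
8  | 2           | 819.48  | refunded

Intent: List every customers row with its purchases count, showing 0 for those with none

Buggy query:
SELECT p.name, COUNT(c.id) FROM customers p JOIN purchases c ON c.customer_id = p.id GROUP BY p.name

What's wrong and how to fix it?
Bug: An inner join excludes parents with zero children

Fix: Use LEFT JOIN so parents without children still appear (COUNT(c.id) gives 0)

Corrected query:
SELECT p.name, COUNT(c.id) FROM customers p LEFT JOIN purchases c ON c.customer_id = p.id GROUP BY p.name

Result:
name  | COUNT(c.id)
------+------------
Alice | 2          
Dave  | 3          
Eve   | 0          
Grace | 3          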